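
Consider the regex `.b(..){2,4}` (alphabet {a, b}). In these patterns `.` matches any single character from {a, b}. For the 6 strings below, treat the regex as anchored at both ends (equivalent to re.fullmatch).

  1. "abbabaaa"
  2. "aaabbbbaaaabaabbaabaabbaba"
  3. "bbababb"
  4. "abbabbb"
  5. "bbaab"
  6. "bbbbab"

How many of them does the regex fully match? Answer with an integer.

2

1 → match
2 → no match
3 → no match
4 → no match
5 → no match
6 → match
Total matched: 2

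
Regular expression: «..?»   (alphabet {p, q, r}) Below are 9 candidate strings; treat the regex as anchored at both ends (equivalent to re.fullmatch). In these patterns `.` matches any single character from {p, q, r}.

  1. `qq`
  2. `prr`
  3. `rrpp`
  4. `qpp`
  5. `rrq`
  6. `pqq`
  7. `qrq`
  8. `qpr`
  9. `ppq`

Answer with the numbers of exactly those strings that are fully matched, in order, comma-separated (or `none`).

1 → match
2 → no match
3 → no match
4 → no match
5 → no match
6 → no match
7 → no match
8 → no match
9 → no match

1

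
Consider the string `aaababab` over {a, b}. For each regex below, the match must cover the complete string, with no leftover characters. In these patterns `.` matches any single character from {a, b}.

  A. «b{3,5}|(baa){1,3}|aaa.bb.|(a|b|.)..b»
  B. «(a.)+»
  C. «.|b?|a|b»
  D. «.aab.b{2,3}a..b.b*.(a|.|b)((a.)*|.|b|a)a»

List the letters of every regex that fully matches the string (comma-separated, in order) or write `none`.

B

A → no match
B → match
C → no match
D → no match — must end with `a`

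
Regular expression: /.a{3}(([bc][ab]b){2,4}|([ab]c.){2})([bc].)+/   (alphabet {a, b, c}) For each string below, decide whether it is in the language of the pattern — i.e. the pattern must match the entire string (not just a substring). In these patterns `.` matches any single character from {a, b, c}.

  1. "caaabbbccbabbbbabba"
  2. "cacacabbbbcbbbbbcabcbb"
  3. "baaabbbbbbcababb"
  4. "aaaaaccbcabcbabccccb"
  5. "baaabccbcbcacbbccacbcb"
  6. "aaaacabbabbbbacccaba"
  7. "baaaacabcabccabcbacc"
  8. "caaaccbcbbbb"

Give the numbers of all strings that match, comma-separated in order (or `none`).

3, 4, 5, 6, 7

1 → no match
2 → no match
3 → match
4 → match
5 → match
6 → match
7 → match
8. "caaaccbcbbbb" → no match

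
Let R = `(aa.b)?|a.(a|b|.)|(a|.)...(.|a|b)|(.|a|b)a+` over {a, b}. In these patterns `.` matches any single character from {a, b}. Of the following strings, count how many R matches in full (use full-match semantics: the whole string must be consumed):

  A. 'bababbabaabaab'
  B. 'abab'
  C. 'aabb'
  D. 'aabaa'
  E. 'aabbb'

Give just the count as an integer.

A → no match
B. 'abab' → no match
C. 'aabb' → match
D. 'aabaa' → match
E. 'aabbb' → match
Total matched: 3

3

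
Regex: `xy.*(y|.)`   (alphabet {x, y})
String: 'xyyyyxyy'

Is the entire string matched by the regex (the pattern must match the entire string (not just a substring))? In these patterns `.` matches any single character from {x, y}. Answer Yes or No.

Yes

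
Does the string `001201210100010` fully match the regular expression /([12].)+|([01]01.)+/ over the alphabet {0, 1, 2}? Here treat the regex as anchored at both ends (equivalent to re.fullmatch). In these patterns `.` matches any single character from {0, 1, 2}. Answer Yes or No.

No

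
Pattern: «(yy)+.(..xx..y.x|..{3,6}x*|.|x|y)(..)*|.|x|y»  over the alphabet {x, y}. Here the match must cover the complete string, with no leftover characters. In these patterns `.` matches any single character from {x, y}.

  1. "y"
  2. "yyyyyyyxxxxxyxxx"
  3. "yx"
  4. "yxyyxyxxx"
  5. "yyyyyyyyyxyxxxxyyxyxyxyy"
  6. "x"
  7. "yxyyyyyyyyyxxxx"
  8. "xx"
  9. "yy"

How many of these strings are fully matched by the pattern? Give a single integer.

1 → match
2 → match
3 → no match
4 → no match
5 → match
6 → match
7 → no match
8 → no match
9 → no match
Total matched: 4

4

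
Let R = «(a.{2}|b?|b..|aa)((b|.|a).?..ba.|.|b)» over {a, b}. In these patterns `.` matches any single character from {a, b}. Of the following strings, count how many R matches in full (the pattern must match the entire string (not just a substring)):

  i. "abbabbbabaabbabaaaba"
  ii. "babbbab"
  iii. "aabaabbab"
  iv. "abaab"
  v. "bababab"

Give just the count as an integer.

3

i → no match
ii → match
iii → match
iv → no match
v → match
Total matched: 3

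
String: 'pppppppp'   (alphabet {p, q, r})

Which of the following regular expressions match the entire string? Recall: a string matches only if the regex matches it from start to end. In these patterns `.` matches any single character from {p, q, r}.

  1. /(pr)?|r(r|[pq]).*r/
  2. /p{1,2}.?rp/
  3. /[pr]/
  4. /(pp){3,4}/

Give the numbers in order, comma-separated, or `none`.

4

1 → no match
2 → no match — must end with 'rp'
3 → no match
4 → match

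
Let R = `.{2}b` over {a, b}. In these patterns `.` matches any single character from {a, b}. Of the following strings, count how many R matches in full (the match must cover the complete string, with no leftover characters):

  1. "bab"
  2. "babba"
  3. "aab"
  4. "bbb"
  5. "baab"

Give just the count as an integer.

3

1 → match
2 → no match — must end with "b"
3 → match
4 → match
5 → no match
Total matched: 3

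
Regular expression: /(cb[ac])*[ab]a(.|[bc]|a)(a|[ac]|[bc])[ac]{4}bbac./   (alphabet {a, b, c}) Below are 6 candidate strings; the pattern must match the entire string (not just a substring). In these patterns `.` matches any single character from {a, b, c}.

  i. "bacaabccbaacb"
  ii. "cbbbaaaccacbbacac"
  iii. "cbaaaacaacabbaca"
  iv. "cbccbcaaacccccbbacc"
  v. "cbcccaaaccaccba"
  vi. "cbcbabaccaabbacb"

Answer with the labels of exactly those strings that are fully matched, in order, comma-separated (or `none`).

iii, iv, vi

i → no match
ii → no match
iii → match
iv → match
v → no match
vi → match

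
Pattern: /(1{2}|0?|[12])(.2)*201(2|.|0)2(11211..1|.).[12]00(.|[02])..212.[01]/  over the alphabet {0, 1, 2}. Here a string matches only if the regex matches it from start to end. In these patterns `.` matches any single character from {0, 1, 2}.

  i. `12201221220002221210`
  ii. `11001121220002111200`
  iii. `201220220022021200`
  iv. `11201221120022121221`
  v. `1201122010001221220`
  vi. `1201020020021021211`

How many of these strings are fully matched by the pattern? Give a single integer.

i → match
ii → no match
iii → match
iv → match
v → match
vi → match
Total matched: 5

5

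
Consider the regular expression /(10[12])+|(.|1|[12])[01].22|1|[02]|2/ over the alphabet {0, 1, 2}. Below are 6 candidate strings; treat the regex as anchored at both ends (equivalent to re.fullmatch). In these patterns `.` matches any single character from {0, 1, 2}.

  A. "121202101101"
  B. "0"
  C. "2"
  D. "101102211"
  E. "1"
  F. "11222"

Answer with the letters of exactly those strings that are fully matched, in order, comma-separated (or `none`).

A → no match
B → match
C → match
D → no match
E → match
F → match

B, C, E, F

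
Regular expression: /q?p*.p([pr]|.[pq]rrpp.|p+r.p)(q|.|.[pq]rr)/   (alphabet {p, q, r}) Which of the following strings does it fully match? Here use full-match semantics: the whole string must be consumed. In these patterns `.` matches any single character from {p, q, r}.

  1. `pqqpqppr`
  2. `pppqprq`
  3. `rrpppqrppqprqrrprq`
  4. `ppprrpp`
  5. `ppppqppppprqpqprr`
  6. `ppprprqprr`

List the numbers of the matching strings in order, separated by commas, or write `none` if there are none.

2, 4, 5, 6

1 → no match
2 → match
3 → no match
4 → match
5 → match
6 → match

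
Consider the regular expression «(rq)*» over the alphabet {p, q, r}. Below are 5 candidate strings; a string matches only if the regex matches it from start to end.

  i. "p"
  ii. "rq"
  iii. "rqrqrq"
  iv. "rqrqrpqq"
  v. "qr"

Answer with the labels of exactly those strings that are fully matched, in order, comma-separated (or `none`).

i → no match
ii → match
iii → match
iv → no match
v → no match

ii, iii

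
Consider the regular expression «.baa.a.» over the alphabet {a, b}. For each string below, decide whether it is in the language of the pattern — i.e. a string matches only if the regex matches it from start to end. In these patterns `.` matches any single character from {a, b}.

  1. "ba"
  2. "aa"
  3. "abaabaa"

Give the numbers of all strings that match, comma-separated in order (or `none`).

1 → no match
2 → no match
3 → match

3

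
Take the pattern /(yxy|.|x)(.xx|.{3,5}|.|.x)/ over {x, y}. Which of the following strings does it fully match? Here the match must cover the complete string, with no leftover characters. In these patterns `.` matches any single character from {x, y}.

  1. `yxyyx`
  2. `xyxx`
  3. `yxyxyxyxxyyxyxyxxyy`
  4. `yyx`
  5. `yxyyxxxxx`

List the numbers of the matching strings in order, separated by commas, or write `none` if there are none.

1, 2, 4

1 → match
2 → match
3 → no match
4 → match
5 → no match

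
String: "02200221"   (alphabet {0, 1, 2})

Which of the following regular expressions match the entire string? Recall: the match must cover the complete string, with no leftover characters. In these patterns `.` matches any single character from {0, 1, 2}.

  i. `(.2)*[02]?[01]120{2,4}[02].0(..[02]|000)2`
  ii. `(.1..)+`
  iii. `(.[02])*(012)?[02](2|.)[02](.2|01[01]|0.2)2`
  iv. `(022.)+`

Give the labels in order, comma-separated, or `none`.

i → no match — must end with "2"
ii → no match
iii → no match — must end with "2"
iv → match

iv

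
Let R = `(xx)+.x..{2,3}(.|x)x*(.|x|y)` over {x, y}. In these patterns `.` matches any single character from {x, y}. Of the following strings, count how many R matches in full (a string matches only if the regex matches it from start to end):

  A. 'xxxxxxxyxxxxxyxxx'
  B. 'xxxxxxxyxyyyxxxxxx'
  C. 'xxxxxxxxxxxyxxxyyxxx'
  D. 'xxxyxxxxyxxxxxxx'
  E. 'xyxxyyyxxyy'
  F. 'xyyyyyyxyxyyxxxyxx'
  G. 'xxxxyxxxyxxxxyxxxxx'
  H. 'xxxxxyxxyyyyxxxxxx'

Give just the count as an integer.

A → no match
B → no match
C → no match
D → no match
E → no match — must start with 'xx'
F → no match — must start with 'xx'
G → no match
H → no match
Total matched: 0

0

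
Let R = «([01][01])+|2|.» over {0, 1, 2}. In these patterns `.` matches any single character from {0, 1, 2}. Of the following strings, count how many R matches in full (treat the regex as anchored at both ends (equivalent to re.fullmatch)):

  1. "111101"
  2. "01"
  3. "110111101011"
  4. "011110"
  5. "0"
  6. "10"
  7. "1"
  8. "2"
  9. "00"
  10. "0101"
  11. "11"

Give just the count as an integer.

11

1. "111101" → match
2. "01" → match
3. "110111101011" → match
4. "011110" → match
5. "0" → match
6. "10" → match
7. "1" → match
8. "2" → match
9. "00" → match
10. "0101" → match
11. "11" → match
Total matched: 11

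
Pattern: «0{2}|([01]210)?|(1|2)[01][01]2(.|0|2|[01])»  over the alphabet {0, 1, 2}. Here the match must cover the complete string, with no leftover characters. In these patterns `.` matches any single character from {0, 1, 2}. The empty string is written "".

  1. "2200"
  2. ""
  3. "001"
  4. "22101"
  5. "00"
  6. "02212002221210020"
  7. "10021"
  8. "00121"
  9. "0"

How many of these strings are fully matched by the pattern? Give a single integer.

3

1. "2200" → no match
2. "" → match
3. "001" → no match
4. "22101" → no match
5. "00" → match
6 → no match
7. "10021" → match
8. "00121" → no match
9. "0" → no match
Total matched: 3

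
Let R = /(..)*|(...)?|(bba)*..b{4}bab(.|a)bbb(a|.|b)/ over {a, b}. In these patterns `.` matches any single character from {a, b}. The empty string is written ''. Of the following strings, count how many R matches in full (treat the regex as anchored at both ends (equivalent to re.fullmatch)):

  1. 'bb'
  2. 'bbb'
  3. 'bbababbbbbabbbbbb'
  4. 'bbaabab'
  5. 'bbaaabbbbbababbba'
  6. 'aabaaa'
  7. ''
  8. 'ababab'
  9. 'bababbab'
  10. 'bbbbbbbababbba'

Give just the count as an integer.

9

1 → match
2 → match
3 → match
4 → no match
5 → match
6 → match
7 → match
8 → match
9 → match
10 → match
Total matched: 9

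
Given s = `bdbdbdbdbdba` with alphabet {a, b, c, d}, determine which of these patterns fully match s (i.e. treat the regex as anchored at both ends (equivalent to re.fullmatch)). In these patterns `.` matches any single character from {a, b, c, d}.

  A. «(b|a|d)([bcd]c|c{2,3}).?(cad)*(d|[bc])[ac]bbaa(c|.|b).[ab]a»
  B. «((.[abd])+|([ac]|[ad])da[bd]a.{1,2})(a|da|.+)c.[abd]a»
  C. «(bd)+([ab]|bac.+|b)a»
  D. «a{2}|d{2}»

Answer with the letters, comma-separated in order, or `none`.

A → no match
B → no match
C → match
D → no match

C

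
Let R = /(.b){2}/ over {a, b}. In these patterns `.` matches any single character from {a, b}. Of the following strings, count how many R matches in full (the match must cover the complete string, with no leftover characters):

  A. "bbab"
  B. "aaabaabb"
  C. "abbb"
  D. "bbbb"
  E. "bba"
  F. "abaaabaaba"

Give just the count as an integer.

3

A → match
B → no match
C → match
D → match
E → no match — must end with "b"
F → no match — must end with "b"
Total matched: 3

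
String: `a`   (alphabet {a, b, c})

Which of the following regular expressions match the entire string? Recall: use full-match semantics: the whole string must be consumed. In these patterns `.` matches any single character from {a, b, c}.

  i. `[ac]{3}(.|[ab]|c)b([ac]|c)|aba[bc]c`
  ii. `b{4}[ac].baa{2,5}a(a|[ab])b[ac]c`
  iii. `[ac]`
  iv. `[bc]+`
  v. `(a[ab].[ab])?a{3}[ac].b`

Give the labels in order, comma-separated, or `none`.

iii

i → no match
ii → no match — must start with `b`
iii → match
iv → no match
v → no match — must end with `b`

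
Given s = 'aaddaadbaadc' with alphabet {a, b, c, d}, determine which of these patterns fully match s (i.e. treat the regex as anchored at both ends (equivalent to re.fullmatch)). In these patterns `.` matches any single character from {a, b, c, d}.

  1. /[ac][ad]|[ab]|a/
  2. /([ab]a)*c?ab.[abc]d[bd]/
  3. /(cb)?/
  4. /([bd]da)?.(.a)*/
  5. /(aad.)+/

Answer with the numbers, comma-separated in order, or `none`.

1 → no match
2 → no match
3 → no match
4 → no match
5 → match

5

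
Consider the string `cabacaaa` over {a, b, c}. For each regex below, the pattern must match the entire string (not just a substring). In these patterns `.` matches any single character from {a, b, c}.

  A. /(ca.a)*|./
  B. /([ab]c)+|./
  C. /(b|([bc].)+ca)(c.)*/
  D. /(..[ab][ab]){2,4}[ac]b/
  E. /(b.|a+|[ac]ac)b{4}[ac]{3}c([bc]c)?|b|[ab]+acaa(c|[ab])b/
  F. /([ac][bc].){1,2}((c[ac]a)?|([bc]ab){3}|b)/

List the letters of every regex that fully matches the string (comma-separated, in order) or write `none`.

A → match
B → no match
C → no match
D → no match — must end with `b`
E → no match
F → no match

A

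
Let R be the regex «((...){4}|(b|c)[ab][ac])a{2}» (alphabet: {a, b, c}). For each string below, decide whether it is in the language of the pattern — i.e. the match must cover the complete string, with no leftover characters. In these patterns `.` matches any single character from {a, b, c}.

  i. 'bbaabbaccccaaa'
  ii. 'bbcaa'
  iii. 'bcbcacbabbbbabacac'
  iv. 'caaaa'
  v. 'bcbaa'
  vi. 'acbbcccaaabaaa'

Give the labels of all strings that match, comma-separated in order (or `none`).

i → match
ii → match
iii → no match — must end with 'a'
iv → match
v → no match
vi → match

i, ii, iv, vi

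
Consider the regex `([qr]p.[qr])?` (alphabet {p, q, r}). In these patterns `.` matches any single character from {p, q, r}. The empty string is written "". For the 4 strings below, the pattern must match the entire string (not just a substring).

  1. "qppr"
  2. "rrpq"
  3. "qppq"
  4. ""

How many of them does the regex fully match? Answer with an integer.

3

1 → match
2 → no match
3 → match
4 → match
Total matched: 3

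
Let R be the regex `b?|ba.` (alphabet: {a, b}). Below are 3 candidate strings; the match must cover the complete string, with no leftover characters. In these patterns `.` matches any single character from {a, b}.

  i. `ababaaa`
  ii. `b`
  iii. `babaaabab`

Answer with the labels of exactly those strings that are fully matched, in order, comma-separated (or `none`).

ii

i → no match
ii → match
iii → no match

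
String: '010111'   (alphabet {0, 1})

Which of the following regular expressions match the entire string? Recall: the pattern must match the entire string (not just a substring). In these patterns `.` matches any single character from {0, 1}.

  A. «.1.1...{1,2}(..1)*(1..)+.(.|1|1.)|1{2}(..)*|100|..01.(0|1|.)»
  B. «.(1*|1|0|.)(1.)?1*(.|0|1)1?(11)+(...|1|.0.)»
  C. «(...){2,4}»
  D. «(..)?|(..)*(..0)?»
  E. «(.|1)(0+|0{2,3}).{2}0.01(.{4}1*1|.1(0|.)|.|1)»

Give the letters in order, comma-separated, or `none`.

A → match
B → match
C → match
D → match
E → no match

A, B, C, D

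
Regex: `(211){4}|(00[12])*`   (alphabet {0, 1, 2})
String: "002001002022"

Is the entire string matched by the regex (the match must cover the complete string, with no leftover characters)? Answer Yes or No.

No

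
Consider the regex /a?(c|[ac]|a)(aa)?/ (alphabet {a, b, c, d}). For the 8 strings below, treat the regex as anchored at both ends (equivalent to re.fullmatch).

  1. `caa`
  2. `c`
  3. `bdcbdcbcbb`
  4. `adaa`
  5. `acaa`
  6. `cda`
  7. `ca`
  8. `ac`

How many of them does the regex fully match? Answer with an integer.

4

1. `caa` → match
2. `c` → match
3. `bdcbdcbcbb` → no match
4. `adaa` → no match
5. `acaa` → match
6. `cda` → no match
7. `ca` → no match
8. `ac` → match
Total matched: 4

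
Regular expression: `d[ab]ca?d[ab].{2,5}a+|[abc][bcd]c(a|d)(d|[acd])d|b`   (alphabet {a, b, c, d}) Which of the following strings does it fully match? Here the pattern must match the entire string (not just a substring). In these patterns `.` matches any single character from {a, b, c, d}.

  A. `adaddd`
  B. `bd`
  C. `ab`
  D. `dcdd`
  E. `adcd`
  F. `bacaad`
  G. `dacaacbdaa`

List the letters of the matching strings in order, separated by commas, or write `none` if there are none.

A → no match
B → no match
C → no match
D → no match
E → no match
F → no match
G → no match

none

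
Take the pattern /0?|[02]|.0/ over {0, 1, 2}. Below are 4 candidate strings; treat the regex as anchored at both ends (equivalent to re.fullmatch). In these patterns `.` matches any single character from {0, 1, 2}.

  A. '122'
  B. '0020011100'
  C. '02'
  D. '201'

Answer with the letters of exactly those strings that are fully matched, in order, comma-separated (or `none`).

A → no match
B → no match
C → no match
D → no match

none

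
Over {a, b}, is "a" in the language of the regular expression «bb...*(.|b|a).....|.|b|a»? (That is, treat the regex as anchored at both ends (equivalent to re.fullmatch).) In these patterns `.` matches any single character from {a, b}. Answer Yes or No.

Yes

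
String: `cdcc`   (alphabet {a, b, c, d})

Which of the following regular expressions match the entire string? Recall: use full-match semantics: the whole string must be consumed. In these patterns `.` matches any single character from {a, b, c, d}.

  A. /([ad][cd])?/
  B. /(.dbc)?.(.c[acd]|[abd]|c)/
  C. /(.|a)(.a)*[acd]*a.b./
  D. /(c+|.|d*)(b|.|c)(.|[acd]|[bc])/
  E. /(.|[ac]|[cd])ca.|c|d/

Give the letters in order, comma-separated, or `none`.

B

A → no match
B → match
C → no match
D → no match
E → no match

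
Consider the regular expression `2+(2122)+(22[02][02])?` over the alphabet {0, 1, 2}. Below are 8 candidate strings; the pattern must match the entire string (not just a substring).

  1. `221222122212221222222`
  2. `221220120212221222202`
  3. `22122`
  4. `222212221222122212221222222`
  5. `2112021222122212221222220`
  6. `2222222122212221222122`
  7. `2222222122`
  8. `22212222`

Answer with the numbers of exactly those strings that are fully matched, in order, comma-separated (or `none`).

1, 3, 4, 6, 7

1 → match
2 → no match
3 → match
4 → match
5 → no match
6 → match
7 → match
8 → no match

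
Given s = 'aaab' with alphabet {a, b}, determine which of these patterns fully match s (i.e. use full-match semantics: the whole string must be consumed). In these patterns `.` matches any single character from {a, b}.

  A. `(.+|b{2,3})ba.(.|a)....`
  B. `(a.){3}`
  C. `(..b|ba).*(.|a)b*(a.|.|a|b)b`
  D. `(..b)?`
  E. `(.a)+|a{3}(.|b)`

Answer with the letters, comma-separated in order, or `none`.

E

A → no match
B → no match
C → no match
D → no match
E → match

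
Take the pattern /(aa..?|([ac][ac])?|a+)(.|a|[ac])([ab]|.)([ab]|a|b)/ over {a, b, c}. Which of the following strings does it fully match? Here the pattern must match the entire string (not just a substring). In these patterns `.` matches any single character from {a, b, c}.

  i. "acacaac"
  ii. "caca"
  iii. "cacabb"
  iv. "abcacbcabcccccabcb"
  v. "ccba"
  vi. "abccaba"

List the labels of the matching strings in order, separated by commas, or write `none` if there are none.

i → no match
ii → no match
iii → no match
iv → no match
v → no match
vi → no match

none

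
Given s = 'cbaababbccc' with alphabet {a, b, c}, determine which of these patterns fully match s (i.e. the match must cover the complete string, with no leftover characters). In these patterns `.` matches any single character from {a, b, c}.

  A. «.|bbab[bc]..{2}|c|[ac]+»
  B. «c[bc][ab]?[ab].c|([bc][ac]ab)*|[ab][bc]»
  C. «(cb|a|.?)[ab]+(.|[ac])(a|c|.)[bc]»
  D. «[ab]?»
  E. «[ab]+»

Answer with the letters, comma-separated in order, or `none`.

A → no match
B → no match
C → match
D → no match
E → no match

C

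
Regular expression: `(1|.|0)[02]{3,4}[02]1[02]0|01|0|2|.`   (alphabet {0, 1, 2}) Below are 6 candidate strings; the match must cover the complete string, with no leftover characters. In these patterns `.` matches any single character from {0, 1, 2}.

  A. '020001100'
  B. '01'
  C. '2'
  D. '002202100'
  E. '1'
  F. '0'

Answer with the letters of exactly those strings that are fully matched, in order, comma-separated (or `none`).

A → no match
B → match
C → match
D → match
E → match
F → match

B, C, D, E, F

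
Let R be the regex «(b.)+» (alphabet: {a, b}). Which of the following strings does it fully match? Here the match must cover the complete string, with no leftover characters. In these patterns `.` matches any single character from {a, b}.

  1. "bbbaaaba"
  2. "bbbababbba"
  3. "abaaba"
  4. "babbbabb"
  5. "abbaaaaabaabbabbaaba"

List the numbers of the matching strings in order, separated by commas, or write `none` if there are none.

1 → no match
2 → match
3 → no match — must start with "b"
4 → match
5 → no match — must start with "b"

2, 4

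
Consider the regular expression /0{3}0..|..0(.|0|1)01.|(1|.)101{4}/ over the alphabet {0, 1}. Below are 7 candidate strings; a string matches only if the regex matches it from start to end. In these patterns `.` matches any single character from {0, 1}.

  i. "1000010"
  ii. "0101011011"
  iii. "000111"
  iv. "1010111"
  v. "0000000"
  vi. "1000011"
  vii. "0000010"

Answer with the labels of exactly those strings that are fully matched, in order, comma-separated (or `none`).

i → match
ii → no match
iii → no match
iv → no match
v → no match
vi → match
vii → match

i, vi, vii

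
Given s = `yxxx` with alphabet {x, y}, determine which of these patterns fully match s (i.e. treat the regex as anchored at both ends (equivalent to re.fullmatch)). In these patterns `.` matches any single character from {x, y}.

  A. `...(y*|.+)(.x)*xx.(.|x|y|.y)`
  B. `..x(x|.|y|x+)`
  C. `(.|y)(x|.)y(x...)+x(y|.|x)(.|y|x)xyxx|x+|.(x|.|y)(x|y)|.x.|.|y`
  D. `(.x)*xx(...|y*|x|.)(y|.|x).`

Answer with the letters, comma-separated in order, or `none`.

B

A → no match
B → match
C → no match
D → no match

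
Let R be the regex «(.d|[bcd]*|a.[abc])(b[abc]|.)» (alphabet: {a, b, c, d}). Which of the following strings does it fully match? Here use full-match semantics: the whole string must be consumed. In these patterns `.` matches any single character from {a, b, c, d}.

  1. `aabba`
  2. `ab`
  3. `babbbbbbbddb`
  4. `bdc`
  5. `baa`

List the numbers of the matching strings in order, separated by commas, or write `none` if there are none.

1, 4

1 → match
2 → no match
3 → no match
4 → match
5 → no match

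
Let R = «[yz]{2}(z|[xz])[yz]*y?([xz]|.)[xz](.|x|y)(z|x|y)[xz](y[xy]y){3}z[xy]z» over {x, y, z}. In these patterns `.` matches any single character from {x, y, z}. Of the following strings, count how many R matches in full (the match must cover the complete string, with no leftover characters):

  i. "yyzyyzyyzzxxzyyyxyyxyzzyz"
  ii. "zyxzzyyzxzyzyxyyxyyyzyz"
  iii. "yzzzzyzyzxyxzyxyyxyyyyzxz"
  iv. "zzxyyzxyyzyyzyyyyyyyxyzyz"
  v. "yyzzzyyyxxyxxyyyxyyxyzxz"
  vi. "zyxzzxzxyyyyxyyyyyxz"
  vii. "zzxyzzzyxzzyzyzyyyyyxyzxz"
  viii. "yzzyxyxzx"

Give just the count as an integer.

1

i → no match
ii → no match
iii → match
iv → no match
v → no match
vi → no match
vii → no match
viii → no match — must end with "z"
Total matched: 1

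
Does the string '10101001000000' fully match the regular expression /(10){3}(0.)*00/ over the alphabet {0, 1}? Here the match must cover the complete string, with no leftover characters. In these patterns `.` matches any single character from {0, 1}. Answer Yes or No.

Yes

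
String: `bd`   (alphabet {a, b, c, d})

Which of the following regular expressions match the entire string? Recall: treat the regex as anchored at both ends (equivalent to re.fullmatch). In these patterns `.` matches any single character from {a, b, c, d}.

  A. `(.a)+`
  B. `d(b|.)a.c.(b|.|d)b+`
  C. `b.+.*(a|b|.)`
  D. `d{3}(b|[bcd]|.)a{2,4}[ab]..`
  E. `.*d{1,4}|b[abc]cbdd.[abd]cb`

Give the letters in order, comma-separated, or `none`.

E

A → no match — must end with `a`
B → no match — must start with `d`
C → no match
D → no match — must start with `d`
E → match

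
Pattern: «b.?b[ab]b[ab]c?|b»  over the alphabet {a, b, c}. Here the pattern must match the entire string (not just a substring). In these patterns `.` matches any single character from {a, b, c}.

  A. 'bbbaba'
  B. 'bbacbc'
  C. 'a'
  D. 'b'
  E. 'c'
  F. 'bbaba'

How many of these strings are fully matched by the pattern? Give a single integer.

3

A. 'bbbaba' → match
B. 'bbacbc' → no match
C. 'a' → no match — must start with 'b'
D. 'b' → match
E. 'c' → no match — must start with 'b'
F. 'bbaba' → match
Total matched: 3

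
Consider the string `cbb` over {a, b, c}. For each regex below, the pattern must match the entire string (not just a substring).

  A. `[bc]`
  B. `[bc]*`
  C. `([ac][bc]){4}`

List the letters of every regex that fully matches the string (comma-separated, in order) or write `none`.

A → no match
B → match
C → no match

B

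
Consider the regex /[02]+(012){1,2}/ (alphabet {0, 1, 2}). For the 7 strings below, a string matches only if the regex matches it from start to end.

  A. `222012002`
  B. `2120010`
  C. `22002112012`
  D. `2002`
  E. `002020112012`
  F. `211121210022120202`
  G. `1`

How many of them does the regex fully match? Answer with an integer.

A → no match — must end with `012`
B → no match — must end with `012`
C → no match
D → no match — must end with `012`
E → no match
F → no match — must end with `012`
G → no match — must end with `012`
Total matched: 0

0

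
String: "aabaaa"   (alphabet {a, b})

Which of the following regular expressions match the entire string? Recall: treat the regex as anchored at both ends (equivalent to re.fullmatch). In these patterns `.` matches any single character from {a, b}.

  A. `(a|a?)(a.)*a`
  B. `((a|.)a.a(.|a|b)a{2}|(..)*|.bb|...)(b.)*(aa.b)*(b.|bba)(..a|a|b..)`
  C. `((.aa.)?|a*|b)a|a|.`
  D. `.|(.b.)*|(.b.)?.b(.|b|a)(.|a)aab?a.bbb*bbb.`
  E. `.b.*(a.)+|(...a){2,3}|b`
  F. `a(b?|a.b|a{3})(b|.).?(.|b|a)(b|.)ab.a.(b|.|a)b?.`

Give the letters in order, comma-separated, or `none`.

A

A → match
B → no match
C → no match
D → no match
E → no match
F → no match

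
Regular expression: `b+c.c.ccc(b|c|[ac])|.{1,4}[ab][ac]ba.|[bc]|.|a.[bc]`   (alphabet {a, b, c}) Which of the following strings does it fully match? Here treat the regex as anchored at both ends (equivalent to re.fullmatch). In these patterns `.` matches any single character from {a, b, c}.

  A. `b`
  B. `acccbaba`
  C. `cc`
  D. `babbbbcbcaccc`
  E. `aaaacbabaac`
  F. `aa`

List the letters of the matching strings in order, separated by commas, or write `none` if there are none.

A → match
B → no match
C → no match
D → no match
E → no match
F → no match

A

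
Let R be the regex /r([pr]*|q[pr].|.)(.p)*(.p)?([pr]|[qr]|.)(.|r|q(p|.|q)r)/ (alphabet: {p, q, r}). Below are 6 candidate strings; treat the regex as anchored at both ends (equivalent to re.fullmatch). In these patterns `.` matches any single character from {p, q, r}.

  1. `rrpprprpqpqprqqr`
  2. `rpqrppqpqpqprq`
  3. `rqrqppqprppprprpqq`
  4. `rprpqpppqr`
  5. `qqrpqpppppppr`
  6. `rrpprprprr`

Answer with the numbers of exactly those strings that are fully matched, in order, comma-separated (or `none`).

1 → match
2 → no match
3 → match
4 → match
5 → no match — must start with `r`
6 → match

1, 3, 4, 6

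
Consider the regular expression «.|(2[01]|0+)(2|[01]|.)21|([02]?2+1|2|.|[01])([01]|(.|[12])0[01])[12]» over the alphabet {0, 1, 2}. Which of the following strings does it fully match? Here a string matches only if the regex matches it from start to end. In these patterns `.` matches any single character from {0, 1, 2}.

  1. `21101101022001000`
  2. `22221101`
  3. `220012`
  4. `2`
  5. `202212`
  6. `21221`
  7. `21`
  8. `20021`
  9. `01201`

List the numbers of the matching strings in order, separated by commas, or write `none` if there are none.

4, 6, 8

1 → no match
2. `22221101` → no match
3. `220012` → no match
4. `2` → match
5. `202212` → no match
6. `21221` → match
7. `21` → no match
8. `20021` → match
9. `01201` → no match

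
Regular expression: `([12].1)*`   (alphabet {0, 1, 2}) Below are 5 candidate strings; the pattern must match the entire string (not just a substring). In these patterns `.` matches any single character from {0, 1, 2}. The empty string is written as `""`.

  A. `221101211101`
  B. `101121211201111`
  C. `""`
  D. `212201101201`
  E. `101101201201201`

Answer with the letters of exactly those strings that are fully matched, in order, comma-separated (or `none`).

A, B, C, E

A. `221101211101` → match
B → match
C. `""` → match
D. `212201101201` → no match
E → match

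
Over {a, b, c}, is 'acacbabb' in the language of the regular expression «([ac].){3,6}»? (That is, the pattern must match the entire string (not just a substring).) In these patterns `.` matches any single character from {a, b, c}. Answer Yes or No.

No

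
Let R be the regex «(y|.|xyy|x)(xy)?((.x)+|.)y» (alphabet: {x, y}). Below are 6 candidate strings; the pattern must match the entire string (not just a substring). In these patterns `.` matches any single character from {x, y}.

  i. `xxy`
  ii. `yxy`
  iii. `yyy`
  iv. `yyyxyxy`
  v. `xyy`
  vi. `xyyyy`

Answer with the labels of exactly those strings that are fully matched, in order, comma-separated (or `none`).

i, ii, iii, v, vi

i → match
ii → match
iii → match
iv → no match
v → match
vi → match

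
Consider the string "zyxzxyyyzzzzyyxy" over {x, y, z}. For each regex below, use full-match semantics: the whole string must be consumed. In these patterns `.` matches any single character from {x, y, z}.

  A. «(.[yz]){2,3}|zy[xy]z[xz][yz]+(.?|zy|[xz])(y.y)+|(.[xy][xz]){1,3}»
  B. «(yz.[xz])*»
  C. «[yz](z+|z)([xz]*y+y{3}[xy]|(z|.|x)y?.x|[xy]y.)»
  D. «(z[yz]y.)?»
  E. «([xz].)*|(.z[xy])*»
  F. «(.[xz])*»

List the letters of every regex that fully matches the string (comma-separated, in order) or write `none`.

A

A → match
B → no match
C → no match
D → no match
E → no match
F → no match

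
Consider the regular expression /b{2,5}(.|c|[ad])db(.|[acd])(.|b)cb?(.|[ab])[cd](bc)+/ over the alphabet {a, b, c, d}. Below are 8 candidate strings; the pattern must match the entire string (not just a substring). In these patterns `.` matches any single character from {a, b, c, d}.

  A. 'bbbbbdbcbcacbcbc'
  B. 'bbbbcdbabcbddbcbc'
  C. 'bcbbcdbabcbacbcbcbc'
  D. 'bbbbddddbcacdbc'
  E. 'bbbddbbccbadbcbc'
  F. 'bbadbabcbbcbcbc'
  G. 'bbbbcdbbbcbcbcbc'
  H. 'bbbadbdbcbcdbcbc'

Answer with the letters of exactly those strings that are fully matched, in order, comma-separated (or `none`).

A → match
B → match
C → no match
D → no match
E → match
F → match
G → match
H → match

A, B, E, F, G, H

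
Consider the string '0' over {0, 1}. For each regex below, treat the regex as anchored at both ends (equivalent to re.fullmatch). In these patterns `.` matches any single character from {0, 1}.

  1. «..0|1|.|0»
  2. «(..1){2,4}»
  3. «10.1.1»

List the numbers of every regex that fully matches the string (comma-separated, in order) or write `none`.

1 → match
2 → no match — must end with '1'
3 → no match — must start with '10'

1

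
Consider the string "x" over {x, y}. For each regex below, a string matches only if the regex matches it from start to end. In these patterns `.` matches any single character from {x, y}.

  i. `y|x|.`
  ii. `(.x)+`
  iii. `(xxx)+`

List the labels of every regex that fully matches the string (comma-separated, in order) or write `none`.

i → match
ii → no match
iii → no match — must start with "xxx"

i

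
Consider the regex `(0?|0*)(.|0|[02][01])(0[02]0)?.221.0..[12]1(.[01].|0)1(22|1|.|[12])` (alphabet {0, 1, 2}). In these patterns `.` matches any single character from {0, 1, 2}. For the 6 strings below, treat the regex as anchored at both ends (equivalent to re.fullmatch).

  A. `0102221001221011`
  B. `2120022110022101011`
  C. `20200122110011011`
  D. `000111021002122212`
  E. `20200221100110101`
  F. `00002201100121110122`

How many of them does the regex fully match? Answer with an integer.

A → no match
B → no match
C → no match
D → no match
E → no match
F → no match
Total matched: 0

0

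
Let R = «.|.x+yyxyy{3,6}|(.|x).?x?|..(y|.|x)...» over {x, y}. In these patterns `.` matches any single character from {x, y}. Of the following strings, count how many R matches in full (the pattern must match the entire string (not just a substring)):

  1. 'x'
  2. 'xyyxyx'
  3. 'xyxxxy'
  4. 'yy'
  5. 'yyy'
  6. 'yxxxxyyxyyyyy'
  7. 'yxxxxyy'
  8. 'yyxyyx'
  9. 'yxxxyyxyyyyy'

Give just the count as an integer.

1 → match
2 → match
3 → match
4 → match
5 → no match
6 → match
7 → no match
8 → match
9 → match
Total matched: 7

7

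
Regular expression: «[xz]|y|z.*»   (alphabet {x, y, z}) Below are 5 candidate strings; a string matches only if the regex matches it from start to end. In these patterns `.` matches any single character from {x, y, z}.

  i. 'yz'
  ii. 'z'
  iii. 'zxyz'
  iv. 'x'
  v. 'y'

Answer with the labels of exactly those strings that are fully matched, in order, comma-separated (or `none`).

i → no match
ii → match
iii → match
iv → match
v → match

ii, iii, iv, v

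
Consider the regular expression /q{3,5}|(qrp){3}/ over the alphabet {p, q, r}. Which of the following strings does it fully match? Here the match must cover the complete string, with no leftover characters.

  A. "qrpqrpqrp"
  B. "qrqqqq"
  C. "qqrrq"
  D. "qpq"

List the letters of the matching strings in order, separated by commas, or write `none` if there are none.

A. "qrpqrpqrp" → match
B. "qrqqqq" → no match
C. "qqrrq" → no match
D. "qpq" → no match

A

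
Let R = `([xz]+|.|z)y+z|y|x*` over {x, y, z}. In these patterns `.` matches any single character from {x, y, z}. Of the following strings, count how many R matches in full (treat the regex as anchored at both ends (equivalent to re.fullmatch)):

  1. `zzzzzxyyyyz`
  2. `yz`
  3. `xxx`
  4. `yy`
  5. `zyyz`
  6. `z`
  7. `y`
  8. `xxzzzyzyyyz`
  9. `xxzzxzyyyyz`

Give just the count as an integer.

5

1 → match
2 → no match
3 → match
4 → no match
5 → match
6 → no match
7 → match
8 → no match
9 → match
Total matched: 5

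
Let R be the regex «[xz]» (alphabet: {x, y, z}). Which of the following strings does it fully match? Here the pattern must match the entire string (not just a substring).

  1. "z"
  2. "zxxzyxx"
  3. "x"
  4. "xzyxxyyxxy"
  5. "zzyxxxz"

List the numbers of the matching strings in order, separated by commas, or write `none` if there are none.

1 → match
2 → no match
3 → match
4 → no match
5 → no match

1, 3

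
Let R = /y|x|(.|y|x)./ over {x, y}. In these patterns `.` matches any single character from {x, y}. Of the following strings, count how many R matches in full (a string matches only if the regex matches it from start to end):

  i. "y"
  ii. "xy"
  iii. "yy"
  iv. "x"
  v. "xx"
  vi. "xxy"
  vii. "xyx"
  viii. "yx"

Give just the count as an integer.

6

i → match
ii → match
iii → match
iv → match
v → match
vi → no match
vii → no match
viii → match
Total matched: 6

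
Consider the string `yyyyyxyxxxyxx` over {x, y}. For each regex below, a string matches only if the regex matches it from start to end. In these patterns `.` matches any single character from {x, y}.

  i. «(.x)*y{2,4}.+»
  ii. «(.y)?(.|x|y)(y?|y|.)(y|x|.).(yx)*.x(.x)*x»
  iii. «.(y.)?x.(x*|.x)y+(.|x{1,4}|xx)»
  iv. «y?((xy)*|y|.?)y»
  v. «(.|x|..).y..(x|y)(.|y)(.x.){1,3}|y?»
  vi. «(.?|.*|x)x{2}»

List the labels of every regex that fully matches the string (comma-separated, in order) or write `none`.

i, ii, v, vi

i → match
ii → match
iii → no match
iv → no match — must end with `y`
v → match
vi → match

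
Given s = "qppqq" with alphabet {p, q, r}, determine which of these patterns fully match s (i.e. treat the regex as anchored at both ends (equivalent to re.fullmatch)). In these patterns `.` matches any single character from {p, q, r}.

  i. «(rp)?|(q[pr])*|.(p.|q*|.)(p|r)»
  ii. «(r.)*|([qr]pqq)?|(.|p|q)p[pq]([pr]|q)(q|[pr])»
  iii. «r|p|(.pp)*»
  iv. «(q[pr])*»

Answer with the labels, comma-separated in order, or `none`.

ii

i → no match
ii → match
iii → no match
iv → no match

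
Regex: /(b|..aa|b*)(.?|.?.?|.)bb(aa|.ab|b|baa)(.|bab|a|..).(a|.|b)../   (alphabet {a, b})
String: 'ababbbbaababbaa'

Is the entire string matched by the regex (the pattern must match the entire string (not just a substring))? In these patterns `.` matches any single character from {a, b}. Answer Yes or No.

No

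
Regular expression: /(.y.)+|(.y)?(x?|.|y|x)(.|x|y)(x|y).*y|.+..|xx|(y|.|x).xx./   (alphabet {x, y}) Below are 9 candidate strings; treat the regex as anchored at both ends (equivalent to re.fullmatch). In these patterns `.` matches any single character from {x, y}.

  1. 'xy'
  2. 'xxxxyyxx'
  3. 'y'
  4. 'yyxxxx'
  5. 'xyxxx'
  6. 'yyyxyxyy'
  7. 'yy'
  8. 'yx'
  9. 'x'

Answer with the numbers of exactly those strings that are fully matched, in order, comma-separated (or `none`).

2, 4, 5, 6

1 → no match
2 → match
3 → no match
4 → match
5 → match
6 → match
7 → no match
8 → no match
9 → no match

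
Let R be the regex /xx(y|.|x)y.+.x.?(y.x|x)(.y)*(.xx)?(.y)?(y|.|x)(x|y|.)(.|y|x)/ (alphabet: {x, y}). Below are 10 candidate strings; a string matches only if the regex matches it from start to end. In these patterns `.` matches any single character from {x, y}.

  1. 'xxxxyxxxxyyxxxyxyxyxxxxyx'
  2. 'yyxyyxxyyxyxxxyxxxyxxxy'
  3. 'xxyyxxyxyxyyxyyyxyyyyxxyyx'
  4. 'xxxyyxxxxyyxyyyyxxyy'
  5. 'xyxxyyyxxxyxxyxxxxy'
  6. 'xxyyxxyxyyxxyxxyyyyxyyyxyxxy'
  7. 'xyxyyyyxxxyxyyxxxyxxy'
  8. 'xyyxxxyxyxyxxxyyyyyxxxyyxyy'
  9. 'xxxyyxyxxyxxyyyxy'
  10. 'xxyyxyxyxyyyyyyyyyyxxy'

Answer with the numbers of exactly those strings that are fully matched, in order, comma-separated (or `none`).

3, 6, 9, 10

1 → no match
2 → no match — must start with 'xx'
3 → match
4 → no match
5 → no match — must start with 'xx'
6 → match
7 → no match — must start with 'xx'
8 → no match — must start with 'xx'
9 → match
10 → match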